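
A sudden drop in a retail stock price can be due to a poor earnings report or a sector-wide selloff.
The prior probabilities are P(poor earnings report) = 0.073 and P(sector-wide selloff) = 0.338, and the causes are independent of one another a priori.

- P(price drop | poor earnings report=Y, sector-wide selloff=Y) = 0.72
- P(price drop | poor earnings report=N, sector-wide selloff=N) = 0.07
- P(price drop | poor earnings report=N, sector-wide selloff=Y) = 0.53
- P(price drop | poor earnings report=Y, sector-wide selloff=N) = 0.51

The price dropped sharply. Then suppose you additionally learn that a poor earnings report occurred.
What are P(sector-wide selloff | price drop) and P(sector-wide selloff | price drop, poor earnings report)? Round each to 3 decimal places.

Sum P(price drop|·) weighted by the priors over the 4 (poor earnings report, sector-wide selloff) configurations:
  P(price drop) = 0.07×0.927×0.662 + 0.53×0.927×0.338 + 0.51×0.073×0.662 + 0.72×0.073×0.338
        = 0.042957 + 0.166063 + 0.024646 + 0.017765 = 0.251431
Configurations with sector-wide selloff contribute 0.183828, so
  P(sector-wide selloff | price drop) = 0.183828 / 0.251431 ≈ 0.731

With the extra evidence:
For the numerator, keep only sector-wide selloff=true terms: 0.72*0.338 = 0.243360
Denominator P(price drop | poor earnings report): 0.51*0.662 + 0.72*0.338 = 0.580980
P(sector-wide selloff | price drop, poor earnings report) = 0.243360/0.580980 ≈ 0.419
Conditioning on poor earnings report lowers the posterior on sector-wide selloff: the classic explaining-away effect in a common-effect structure.

P(sector-wide selloff | price drop) ≈ 0.731; P(sector-wide selloff | price drop, poor earnings report) ≈ 0.419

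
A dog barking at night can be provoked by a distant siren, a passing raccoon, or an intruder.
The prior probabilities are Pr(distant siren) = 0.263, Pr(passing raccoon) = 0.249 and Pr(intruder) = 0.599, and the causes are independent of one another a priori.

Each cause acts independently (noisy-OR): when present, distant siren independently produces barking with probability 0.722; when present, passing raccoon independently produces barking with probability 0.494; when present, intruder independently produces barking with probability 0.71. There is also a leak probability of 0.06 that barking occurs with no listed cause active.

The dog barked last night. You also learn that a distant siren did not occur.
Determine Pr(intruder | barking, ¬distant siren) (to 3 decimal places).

Under noisy-OR, P(barking | causes) = 1 − (1−0.06)·∏(1−qᵢ) over the active causes.
Numerator (weight on configurations with intruder): 0.327220 + 0.128578 = 0.455798
Normalizer over all consistent configurations: 0.06×0.751×0.401 + 0.7274×0.751×0.599 + 0.52436×0.249×0.401 + 0.862064×0.249×0.599 = 0.526224
Posterior = 0.455798 / 0.526224 ≈ 0.866

Pr(intruder | barking, ¬distant siren) ≈ 0.866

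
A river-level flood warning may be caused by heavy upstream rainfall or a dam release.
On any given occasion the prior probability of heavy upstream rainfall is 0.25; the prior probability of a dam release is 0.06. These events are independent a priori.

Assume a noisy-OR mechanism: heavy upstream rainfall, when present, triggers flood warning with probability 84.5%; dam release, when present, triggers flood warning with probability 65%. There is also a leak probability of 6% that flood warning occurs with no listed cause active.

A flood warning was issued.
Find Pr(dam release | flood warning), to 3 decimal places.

Pr(dam release | flood warning) ≈ 0.155

Under noisy-OR, P(flood warning | causes) = 1 − (1−0.06)·∏(1−qᵢ) over the active causes.
P(flood warning) = 0.06*0.75*0.94 + 0.671*0.75*0.06 + 0.8543*0.25*0.94 + 0.949005*0.25*0.06 = 0.042300 + 0.030195 + 0.200760 + 0.014235 = 0.287490
The dam release-present share is 0.030195 + 0.014235 = 0.044430.
So P(dam release | flood warning) = 0.044430/0.287490 ≈ 0.155.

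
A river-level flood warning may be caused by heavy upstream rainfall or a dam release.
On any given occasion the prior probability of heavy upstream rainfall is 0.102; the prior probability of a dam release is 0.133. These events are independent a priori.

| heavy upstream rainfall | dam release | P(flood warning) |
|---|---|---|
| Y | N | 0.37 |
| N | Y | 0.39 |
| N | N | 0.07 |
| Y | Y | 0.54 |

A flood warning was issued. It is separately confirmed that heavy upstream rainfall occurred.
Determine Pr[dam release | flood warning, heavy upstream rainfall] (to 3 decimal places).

Pr[dam release | flood warning, heavy upstream rainfall] ≈ 0.183

Weight on dam release=true, given the evidence: 0.54×0.133 = 0.071820
Denominator P(flood warning | heavy upstream rainfall): 0.37×0.867 + 0.54×0.133 = 0.392610
Posterior = 0.071820 / 0.392610 ≈ 0.183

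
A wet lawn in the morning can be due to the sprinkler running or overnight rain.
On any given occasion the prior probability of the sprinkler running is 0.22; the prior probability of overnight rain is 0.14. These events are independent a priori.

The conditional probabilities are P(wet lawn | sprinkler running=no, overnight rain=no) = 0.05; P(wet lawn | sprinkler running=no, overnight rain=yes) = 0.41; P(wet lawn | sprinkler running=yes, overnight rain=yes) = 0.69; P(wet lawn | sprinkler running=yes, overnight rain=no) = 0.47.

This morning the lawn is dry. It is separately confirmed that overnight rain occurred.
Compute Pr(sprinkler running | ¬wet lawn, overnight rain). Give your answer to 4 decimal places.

Sum P(¬wet lawn|·) weighted by the priors over both values of sprinkler running:
  P(¬wet lawn | overnight rain) = 0.59*0.78 + 0.31*0.22
        = 0.460200 + 0.068200 = 0.528400
The terms with sprinkler running present sum to 0.068200, so
  P(sprinkler running | ¬wet lawn, overnight rain) = 0.068200 / 0.528400 ≈ 0.1291

Pr(sprinkler running | ¬wet lawn, overnight rain) ≈ 0.1291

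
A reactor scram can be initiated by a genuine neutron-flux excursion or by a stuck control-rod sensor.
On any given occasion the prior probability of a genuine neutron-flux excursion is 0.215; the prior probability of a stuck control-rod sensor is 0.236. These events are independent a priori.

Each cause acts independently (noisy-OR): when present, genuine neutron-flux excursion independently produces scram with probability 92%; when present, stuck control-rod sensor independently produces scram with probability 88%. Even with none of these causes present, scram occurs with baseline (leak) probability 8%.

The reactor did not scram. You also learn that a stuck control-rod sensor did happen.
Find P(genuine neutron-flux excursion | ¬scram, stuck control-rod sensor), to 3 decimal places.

P(genuine neutron-flux excursion | ¬scram, stuck control-rod sensor) ≈ 0.021

Under noisy-OR, P(scram | causes) = 1 − (1−0.08)·∏(1−qᵢ) over the active causes.
By total probability over both values of genuine neutron-flux excursion:
  P(¬scram | stuck control-rod sensor) = 0.1104×0.785 + 0.008832×0.215
        = 0.086664 + 0.001899 = 0.088563
The terms with genuine neutron-flux excursion present sum to 0.001899, so
  P(genuine neutron-flux excursion | ¬scram, stuck control-rod sensor) = 0.001899 / 0.088563 ≈ 0.021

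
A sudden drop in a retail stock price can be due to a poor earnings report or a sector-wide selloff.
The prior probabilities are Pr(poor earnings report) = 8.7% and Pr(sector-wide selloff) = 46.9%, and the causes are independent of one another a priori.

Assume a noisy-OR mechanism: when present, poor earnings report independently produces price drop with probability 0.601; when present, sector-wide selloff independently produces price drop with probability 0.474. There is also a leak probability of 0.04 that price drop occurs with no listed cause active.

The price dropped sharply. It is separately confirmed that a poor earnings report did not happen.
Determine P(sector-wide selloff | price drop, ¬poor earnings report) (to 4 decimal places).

Under noisy-OR, P(price drop | causes) = 1 − (1−0.04)·∏(1−qᵢ) over the active causes.
Enumerate both values of sector-wide selloff and weight by the priors:
  P(price drop | ¬poor earnings report) = 0.04×0.531 + 0.49504×0.469
        = 0.021240 + 0.232174 = 0.253414
Configurations with sector-wide selloff contribute 0.232174, so
  P(sector-wide selloff | price drop, ¬poor earnings report) = 0.232174 / 0.253414 ≈ 0.9162

P(sector-wide selloff | price drop, ¬poor earnings report) ≈ 0.9162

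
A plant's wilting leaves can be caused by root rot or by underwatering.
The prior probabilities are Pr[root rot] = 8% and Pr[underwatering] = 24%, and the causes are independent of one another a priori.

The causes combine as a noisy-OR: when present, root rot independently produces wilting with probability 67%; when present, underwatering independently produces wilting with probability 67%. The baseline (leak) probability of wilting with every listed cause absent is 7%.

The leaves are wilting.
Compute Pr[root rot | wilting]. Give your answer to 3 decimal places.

Pr[root rot | wilting] ≈ 0.227

Under noisy-OR, P(wilting | causes) = 1 − (1−0.07)·∏(1−qᵢ) over the active causes.
Enumerate the 4 (root rot, underwatering) configurations and weight by the priors:
  P(wilting) = 0.07×0.92×0.76 + 0.6931×0.92×0.24 + 0.6931×0.08×0.76 + 0.898723×0.08×0.24
        = 0.048944 + 0.153036 + 0.042140 + 0.017255 = 0.261375
The terms with root rot present sum to 0.059395, so
  P(root rot | wilting) = 0.059395 / 0.261375 ≈ 0.227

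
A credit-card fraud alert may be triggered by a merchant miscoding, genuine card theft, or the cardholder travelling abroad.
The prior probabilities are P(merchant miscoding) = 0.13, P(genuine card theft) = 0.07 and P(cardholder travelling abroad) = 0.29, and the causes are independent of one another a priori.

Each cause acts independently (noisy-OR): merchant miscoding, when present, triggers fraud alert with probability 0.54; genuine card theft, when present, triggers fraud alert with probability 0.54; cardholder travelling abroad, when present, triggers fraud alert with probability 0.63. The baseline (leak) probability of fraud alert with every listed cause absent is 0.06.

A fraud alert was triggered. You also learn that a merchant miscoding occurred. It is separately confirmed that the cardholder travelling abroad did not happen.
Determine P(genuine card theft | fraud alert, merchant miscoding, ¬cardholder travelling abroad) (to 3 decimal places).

P(genuine card theft | fraud alert, merchant miscoding, ¬cardholder travelling abroad) ≈ 0.096

Under noisy-OR, P(fraud alert | causes) = 1 − (1−0.06)·∏(1−qᵢ) over the active causes.
P(fraud alert | merchant miscoding, ¬cardholder travelling abroad) = 0.5676·0.93 + 0.801096·0.07 = 0.527868 + 0.056077 = 0.583945
The genuine card theft-present share is 0.801096·0.07 = 0.056077.
So P(genuine card theft | fraud alert, merchant miscoding, ¬cardholder travelling abroad) = 0.056077/0.583945 ≈ 0.096.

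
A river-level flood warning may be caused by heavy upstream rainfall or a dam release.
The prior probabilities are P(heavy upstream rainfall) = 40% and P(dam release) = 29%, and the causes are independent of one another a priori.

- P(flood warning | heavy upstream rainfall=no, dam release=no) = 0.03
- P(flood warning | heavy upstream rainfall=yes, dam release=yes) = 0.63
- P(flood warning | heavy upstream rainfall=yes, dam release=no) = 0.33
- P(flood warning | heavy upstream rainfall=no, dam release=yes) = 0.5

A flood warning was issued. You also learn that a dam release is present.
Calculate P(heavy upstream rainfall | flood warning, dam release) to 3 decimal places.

Enumerate both values of heavy upstream rainfall and weight by the priors:
  P(flood warning | dam release) = 0.5·0.6 + 0.63·0.4
        = 0.300000 + 0.252000 = 0.552000
Keeping only the heavy upstream rainfall-present terms gives 0.252000, so
  P(heavy upstream rainfall | flood warning, dam release) = 0.252000 / 0.552000 ≈ 0.457

P(heavy upstream rainfall | flood warning, dam release) ≈ 0.457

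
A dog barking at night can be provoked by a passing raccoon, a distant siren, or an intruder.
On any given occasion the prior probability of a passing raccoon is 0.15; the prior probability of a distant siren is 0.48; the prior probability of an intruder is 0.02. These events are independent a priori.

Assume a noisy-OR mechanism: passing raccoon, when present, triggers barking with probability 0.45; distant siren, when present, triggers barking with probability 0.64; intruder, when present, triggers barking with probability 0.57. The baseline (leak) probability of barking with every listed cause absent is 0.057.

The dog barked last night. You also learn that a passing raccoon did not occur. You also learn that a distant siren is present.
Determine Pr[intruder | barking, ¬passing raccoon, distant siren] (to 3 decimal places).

Under noisy-OR, P(barking | causes) = 1 − (1−0.057)·∏(1−qᵢ) over the active causes.
P(barking | ¬passing raccoon, distant siren) = 0.66052*0.98 + 0.854024*0.02 = 0.647310 + 0.017080 = 0.664390
The intruder-present share is 0.854024*0.02 = 0.017080.
Hence the posterior is 0.017080/0.664390 ≈ 0.026.

Pr[intruder | barking, ¬passing raccoon, distant siren] ≈ 0.026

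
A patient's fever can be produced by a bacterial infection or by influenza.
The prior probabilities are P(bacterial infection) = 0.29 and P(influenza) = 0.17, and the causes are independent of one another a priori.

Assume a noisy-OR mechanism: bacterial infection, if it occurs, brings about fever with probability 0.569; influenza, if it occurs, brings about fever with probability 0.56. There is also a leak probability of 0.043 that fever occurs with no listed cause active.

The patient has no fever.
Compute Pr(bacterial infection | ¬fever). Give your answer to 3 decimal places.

Under noisy-OR, P(fever | causes) = 1 − (1−0.043)·∏(1−qᵢ) over the active causes.
By total probability over the 4 (bacterial infection, influenza) configurations:
  P(¬fever) = 0.957·0.71·0.83 + 0.42108·0.71·0.17 + 0.412467·0.29·0.83 + 0.181485·0.29·0.17
        = 0.563960 + 0.050824 + 0.099281 + 0.008947 = 0.723012
The terms with bacterial infection present sum to 0.108228, so
  P(bacterial infection | ¬fever) = 0.108228 / 0.723012 ≈ 0.150

Pr(bacterial infection | ¬fever) ≈ 0.150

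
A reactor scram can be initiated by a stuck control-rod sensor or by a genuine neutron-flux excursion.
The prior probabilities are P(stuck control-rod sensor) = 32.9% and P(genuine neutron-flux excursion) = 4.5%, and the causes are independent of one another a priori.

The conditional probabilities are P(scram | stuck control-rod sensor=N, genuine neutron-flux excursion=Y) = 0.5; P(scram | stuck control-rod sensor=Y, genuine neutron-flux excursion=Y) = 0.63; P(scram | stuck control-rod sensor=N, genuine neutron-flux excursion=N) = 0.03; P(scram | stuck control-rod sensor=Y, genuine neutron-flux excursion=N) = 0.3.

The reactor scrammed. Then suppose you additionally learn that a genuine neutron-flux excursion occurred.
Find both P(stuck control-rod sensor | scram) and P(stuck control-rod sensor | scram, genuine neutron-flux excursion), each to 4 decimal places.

Weight on stuck control-rod sensor=true, given the evidence: 0.094258 + 0.009327 = 0.103585
Denominator P(scram): 0.03·0.671·0.955 + 0.5·0.671·0.045 + 0.3·0.329·0.955 + 0.63·0.329·0.045 = 0.137906
Posterior = 0.103585 / 0.137906 ≈ 0.7511

Now condition on the additional information:
P(scram | genuine neutron-flux excursion) = 0.5·0.671 + 0.63·0.329 = 0.335500 + 0.207270 = 0.542770
Restricting to configurations with stuck control-rod sensor present: 0.63·0.329 = 0.207270.
P(stuck control-rod sensor | scram, genuine neutron-flux excursion) = 0.207270 / 0.542770 ≈ 0.3819
— genuine neutron-flux excursion explains away the evidence for stuck control-rod sensor.

P(stuck control-rod sensor | scram) ≈ 0.7511; P(stuck control-rod sensor | scram, genuine neutron-flux excursion) ≈ 0.3819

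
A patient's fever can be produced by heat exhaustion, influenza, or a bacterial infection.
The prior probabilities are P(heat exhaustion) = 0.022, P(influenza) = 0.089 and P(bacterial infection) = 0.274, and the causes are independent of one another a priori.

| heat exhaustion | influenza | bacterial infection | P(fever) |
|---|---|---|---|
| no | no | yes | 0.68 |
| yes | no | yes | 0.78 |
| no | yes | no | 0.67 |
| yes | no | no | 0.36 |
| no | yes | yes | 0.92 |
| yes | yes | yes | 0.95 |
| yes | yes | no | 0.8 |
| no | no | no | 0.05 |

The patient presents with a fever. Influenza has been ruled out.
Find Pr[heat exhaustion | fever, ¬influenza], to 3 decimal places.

Pr[heat exhaustion | fever, ¬influenza] ≈ 0.046

For the numerator, keep only heat exhaustion=true terms: 0.005750 + 0.004702 = 0.010452
Denominator P(fever | ¬influenza): 0.05*0.978*0.726 + 0.68*0.978*0.274 + 0.36*0.022*0.726 + 0.78*0.022*0.274 = 0.228174
P(heat exhaustion | fever, ¬influenza) = 0.010452/0.228174 ≈ 0.046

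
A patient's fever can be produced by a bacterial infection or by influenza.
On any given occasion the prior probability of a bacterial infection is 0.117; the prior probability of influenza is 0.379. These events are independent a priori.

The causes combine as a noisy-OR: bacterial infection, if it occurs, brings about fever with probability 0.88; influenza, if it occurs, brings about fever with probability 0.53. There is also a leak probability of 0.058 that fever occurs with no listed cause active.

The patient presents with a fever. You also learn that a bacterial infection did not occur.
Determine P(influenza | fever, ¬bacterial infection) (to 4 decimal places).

P(influenza | fever, ¬bacterial infection) ≈ 0.8543

Under noisy-OR, P(fever | causes) = 1 − (1−0.058)·∏(1−qᵢ) over the active causes.
Numerator (weight on configurations with influenza): 0.55726·0.379 = 0.211202
Normalizer over all consistent configurations: 0.058·0.621 + 0.55726·0.379 = 0.247220
Posterior = 0.211202 / 0.247220 ≈ 0.8543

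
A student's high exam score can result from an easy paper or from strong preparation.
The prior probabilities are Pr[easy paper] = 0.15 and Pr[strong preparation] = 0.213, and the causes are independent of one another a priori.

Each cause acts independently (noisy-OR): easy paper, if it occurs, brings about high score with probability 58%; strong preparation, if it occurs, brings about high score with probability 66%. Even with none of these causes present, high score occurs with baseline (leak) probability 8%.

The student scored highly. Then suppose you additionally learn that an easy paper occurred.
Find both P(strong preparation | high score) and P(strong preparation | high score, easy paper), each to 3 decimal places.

P(strong preparation | high score) ≈ 0.547; P(strong preparation | high score, easy paper) ≈ 0.277

Under noisy-OR, P(high score | causes) = 1 − (1−0.08)·∏(1−qᵢ) over the active causes.
Enumerate the 4 (easy paper, strong preparation) configurations and weight by the priors:
  P(high score) = 0.08*0.85*0.787 + 0.6872*0.85*0.213 + 0.6136*0.15*0.787 + 0.868624*0.15*0.213
        = 0.053516 + 0.124418 + 0.072435 + 0.027753 = 0.278122
Keeping only the strong preparation-present terms gives 0.152171, so
  P(strong preparation | high score) = 0.152171 / 0.278122 ≈ 0.547

Now also conditioning on easy paper=true:
Enumerate both values of strong preparation and weight by the priors:
  P(high score | easy paper) = 0.6136×0.787 + 0.868624×0.213
        = 0.482903 + 0.185017 = 0.667920
Configurations with strong preparation contribute 0.185017, so
  P(strong preparation | high score, easy paper) = 0.185017 / 0.667920 ≈ 0.277
Conditioning on easy paper lowers the posterior on strong preparation: the classic explaining-away effect in a common-effect structure.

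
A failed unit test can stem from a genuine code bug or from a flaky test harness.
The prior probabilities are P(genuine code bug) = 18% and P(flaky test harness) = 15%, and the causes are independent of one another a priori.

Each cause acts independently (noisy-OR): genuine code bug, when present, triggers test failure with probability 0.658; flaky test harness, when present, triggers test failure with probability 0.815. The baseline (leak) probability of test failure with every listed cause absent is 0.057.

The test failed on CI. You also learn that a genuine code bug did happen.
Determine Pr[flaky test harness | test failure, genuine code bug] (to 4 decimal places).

Pr[flaky test harness | test failure, genuine code bug] ≈ 0.1967

Under noisy-OR, P(test failure | causes) = 1 − (1−0.057)·∏(1−qᵢ) over the active causes.
P(test failure | genuine code bug) = 0.677494*0.85 + 0.940336*0.15 = 0.575870 + 0.141050 = 0.716920
Restricting to configurations with flaky test harness present: 0.940336*0.15 = 0.141050.
So P(flaky test harness | test failure, genuine code bug) = 0.141050/0.716920 ≈ 0.1967.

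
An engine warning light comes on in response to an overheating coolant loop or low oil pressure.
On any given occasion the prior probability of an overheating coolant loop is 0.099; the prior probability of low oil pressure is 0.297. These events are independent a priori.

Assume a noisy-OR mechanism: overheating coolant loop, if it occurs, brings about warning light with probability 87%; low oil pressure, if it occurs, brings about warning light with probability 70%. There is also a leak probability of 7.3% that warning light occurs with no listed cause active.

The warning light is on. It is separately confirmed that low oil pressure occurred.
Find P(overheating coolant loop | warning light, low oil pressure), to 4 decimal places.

Under noisy-OR, P(warning light | causes) = 1 − (1−0.073)·∏(1−qᵢ) over the active causes.
Enumerate both values of overheating coolant loop and weight by the priors:
  P(warning light | low oil pressure) = 0.7219·0.901 + 0.963847·0.099
        = 0.650432 + 0.095421 = 0.745853
Configurations with overheating coolant loop contribute 0.095421, so
  P(overheating coolant loop | warning light, low oil pressure) = 0.095421 / 0.745853 ≈ 0.1279

P(overheating coolant loop | warning light, low oil pressure) ≈ 0.1279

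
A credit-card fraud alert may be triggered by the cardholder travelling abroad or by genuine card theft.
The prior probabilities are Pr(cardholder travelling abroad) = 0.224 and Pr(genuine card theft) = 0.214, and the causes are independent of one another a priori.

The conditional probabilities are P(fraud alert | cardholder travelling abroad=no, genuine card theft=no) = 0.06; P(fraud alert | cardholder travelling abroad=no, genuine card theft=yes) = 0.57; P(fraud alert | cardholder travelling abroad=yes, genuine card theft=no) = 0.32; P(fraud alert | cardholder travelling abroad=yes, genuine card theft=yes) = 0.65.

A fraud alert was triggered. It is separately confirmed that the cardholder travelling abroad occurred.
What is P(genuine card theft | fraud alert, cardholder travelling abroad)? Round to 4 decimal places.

By total probability over both values of genuine card theft:
  P(fraud alert | cardholder travelling abroad) = 0.32*0.786 + 0.65*0.214
        = 0.251520 + 0.139100 = 0.390620
Configurations with genuine card theft contribute 0.139100, so
  P(genuine card theft | fraud alert, cardholder travelling abroad) = 0.139100 / 0.390620 ≈ 0.3561

P(genuine card theft | fraud alert, cardholder travelling abroad) ≈ 0.3561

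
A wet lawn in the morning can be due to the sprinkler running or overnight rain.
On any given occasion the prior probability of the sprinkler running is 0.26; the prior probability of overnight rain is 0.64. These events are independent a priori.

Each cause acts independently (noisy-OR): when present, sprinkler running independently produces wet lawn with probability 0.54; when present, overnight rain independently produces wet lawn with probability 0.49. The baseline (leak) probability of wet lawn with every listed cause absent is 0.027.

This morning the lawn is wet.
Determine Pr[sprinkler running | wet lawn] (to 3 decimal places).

Pr[sprinkler running | wet lawn] ≈ 0.423

Under noisy-OR, P(wet lawn | causes) = 1 − (1−0.027)·∏(1−qᵢ) over the active causes.
Numerator (weight on configurations with sprinkler running): 0.051707 + 0.128417 = 0.180124
Normalizer over all consistent configurations: 0.027·0.74·0.36 + 0.50377·0.74·0.64 + 0.55242·0.26·0.36 + 0.771734·0.26·0.64 = 0.425902
P(sprinkler running | wet lawn) = 0.180124/0.425902 ≈ 0.423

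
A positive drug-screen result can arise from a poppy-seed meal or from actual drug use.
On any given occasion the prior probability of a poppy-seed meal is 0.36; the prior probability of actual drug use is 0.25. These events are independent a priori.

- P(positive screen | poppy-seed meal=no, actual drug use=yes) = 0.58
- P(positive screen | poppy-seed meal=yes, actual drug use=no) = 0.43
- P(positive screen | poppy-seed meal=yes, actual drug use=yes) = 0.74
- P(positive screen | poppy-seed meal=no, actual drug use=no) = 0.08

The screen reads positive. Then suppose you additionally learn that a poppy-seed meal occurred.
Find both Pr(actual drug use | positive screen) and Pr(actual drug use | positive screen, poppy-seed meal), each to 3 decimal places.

Weight on actual drug use=true, given the evidence: 0.092800 + 0.066600 = 0.159400
Denominator P(positive screen): 0.08*0.64*0.75 + 0.58*0.64*0.25 + 0.43*0.36*0.75 + 0.74*0.36*0.25 = 0.313900
Posterior = 0.159400 / 0.313900 ≈ 0.508

With the extra evidence:
Enumerate both values of actual drug use and weight by the priors:
  P(positive screen | poppy-seed meal) = 0.43×0.75 + 0.74×0.25
        = 0.322500 + 0.185000 = 0.507500
Configurations with actual drug use contribute 0.185000, so
  P(actual drug use | positive screen, poppy-seed meal) = 0.185000 / 0.507500 ≈ 0.365

Pr(actual drug use | positive screen) ≈ 0.508; Pr(actual drug use | positive screen, poppy-seed meal) ≈ 0.365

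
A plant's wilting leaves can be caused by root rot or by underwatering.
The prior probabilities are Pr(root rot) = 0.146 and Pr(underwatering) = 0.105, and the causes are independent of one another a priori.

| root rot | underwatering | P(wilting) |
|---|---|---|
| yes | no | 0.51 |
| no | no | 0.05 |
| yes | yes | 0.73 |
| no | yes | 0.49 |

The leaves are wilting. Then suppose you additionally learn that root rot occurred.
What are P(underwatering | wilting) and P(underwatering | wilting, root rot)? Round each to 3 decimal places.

For the numerator, keep only underwatering=true terms: 0.043938 + 0.011191 = 0.055129
Normalizer over all consistent configurations: 0.05·0.854·0.895 + 0.49·0.854·0.105 + 0.51·0.146·0.895 + 0.73·0.146·0.105 = 0.159988
P(underwatering | wilting) = 0.055129/0.159988 ≈ 0.345

With the extra evidence:
Sum P(wilting|·) weighted by the priors over both values of underwatering:
  P(wilting | root rot) = 0.51×0.895 + 0.73×0.105
        = 0.456450 + 0.076650 = 0.533100
Configurations with underwatering contribute 0.076650, so
  P(underwatering | wilting, root rot) = 0.076650 / 0.533100 ≈ 0.144
Conditioning on root rot lowers the posterior on underwatering: the classic explaining-away effect in a common-effect structure.

P(underwatering | wilting) ≈ 0.345; P(underwatering | wilting, root rot) ≈ 0.144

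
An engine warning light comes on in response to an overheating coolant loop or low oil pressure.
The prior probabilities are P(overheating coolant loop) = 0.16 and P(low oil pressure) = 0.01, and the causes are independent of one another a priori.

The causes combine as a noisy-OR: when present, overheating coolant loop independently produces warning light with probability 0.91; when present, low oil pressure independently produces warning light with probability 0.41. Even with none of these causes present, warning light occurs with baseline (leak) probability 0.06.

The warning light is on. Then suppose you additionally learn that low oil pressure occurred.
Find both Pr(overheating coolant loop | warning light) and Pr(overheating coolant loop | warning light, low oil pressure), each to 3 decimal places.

Pr(overheating coolant loop | warning light) ≈ 0.732; Pr(overheating coolant loop | warning light, low oil pressure) ≈ 0.289

Under noisy-OR, P(warning light | causes) = 1 − (1−0.06)·∏(1−qᵢ) over the active causes.
P(warning light) = 0.06·0.84·0.99 + 0.4454·0.84·0.01 + 0.9154·0.16·0.99 + 0.950086·0.16·0.01 = 0.049896 + 0.003741 + 0.144999 + 0.001520 = 0.200156
Restricting to configurations with overheating coolant loop present: 0.144999 + 0.001520 = 0.146519.
P(overheating coolant loop | warning light) = 0.146519 / 0.200156 ≈ 0.732

Now condition on the additional information:
Sum P(warning light|·) weighted by the priors over both values of overheating coolant loop:
  P(warning light | low oil pressure) = 0.4454·0.84 + 0.950086·0.16
        = 0.374136 + 0.152014 = 0.526150
The terms with overheating coolant loop present sum to 0.152014, so
  P(overheating coolant loop | warning light, low oil pressure) = 0.152014 / 0.526150 ≈ 0.289
Conditioning on low oil pressure lowers the posterior on overheating coolant loop: the classic explaining-away effect in a common-effect structure.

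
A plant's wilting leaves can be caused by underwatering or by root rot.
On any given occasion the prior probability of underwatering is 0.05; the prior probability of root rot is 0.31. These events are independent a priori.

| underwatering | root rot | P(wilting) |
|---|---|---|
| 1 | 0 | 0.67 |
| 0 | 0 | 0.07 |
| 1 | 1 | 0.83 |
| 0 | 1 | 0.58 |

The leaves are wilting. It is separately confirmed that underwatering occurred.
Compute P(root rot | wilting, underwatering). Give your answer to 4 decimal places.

Weight on root rot=true, given the evidence: 0.83×0.31 = 0.257300
Denominator P(wilting | underwatering): 0.67×0.69 + 0.83×0.31 = 0.719600
P(root rot | wilting, underwatering) = 0.257300/0.719600 ≈ 0.3576

P(root rot | wilting, underwatering) ≈ 0.3576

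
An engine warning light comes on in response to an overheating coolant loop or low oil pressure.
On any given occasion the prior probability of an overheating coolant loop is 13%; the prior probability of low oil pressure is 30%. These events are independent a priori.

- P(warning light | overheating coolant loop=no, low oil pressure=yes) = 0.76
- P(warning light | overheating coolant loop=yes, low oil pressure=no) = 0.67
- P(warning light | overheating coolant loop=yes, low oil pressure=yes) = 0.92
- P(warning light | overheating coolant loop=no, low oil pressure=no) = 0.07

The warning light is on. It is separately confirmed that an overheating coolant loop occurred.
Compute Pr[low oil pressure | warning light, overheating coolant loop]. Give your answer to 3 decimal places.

Pr[low oil pressure | warning light, overheating coolant loop] ≈ 0.370

Sum P(warning light|·) weighted by the priors over both values of low oil pressure:
  P(warning light | overheating coolant loop) = 0.67*0.7 + 0.92*0.3
        = 0.469000 + 0.276000 = 0.745000
The terms with low oil pressure present sum to 0.276000, so
  P(low oil pressure | warning light, overheating coolant loop) = 0.276000 / 0.745000 ≈ 0.370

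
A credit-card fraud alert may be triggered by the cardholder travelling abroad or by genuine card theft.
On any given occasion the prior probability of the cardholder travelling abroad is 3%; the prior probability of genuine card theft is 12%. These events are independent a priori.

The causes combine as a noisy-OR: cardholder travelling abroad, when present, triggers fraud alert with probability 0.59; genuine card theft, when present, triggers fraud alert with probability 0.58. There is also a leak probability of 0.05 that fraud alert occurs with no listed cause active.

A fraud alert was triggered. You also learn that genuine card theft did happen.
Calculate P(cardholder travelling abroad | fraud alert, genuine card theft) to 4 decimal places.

P(cardholder travelling abroad | fraud alert, genuine card theft) ≈ 0.0413

Under noisy-OR, P(fraud alert | causes) = 1 − (1−0.05)·∏(1−qᵢ) over the active causes.
For the numerator, keep only cardholder travelling abroad=true terms: 0.83641·0.03 = 0.025092
The normalizing constant is 0.601·0.97 + 0.83641·0.03 = 0.608062
P(cardholder travelling abroad | fraud alert, genuine card theft) = 0.025092/0.608062 ≈ 0.0413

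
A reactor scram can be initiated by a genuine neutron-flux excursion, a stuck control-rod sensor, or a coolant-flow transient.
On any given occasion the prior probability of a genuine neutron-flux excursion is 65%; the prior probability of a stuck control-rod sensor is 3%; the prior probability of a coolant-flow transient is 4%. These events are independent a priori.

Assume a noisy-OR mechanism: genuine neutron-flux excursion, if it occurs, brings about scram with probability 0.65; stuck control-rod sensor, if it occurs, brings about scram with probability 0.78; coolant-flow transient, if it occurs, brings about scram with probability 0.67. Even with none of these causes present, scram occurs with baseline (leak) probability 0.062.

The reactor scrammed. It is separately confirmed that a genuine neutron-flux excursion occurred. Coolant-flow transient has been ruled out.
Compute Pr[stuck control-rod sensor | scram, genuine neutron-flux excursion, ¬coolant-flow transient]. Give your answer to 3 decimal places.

Under noisy-OR, P(scram | causes) = 1 − (1−0.062)·∏(1−qᵢ) over the active causes.
Numerator (weight on configurations with stuck control-rod sensor): 0.927774×0.03 = 0.027833
Denominator P(scram | genuine neutron-flux excursion, ¬coolant-flow transient): 0.6717×0.97 + 0.927774×0.03 = 0.679382
Posterior = 0.027833 / 0.679382 ≈ 0.041

Pr[stuck control-rod sensor | scram, genuine neutron-flux excursion, ¬coolant-flow transient] ≈ 0.041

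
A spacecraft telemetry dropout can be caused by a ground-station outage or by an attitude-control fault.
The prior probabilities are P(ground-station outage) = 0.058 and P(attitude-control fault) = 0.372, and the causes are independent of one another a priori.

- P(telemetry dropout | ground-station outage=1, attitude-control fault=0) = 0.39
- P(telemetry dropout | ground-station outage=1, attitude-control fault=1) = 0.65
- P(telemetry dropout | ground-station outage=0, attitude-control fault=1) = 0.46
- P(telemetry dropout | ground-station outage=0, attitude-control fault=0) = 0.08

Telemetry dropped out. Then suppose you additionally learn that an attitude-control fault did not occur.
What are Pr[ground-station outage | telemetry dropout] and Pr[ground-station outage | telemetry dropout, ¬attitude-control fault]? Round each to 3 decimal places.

Pr[ground-station outage | telemetry dropout] ≈ 0.119; Pr[ground-station outage | telemetry dropout, ¬attitude-control fault] ≈ 0.231

Numerator (weight on configurations with ground-station outage): 0.014205 + 0.014024 = 0.028229
Normalizer over all consistent configurations: 0.08*0.942*0.628 + 0.46*0.942*0.372 + 0.39*0.058*0.628 + 0.65*0.058*0.372 = 0.236750
Posterior = 0.028229 / 0.236750 ≈ 0.119

With the extra evidence:
P(telemetry dropout | ¬attitude-control fault) = 0.08·0.942 + 0.39·0.058 = 0.075360 + 0.022620 = 0.097980
Restricting to configurations with ground-station outage present: 0.39·0.058 = 0.022620.
So P(ground-station outage | telemetry dropout, ¬attitude-control fault) = 0.022620/0.097980 ≈ 0.231.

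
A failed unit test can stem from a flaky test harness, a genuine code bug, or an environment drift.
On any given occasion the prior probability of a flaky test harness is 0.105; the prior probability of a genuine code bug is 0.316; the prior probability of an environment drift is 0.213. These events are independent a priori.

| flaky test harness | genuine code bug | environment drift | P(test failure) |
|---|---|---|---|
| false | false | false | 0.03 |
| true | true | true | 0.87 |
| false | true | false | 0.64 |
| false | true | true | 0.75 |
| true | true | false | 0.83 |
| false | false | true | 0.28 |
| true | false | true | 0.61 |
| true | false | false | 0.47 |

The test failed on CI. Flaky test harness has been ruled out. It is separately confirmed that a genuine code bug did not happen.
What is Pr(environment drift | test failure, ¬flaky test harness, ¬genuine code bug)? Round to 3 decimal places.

For the numerator, keep only environment drift=true terms: 0.28·0.213 = 0.059640
Denominator P(test failure | ¬flaky test harness, ¬genuine code bug): 0.03·0.787 + 0.28·0.213 = 0.083250
P(environment drift | test failure, ¬flaky test harness, ¬genuine code bug) = 0.059640/0.083250 ≈ 0.716

Pr(environment drift | test failure, ¬flaky test harness, ¬genuine code bug) ≈ 0.716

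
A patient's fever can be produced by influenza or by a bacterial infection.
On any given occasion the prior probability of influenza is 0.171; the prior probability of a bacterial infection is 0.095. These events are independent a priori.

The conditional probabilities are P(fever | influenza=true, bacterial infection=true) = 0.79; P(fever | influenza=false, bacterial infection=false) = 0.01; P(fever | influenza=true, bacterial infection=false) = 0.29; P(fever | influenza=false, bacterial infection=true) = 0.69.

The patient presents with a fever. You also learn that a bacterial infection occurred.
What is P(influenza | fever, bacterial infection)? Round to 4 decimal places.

P(influenza | fever, bacterial infection) ≈ 0.1910

P(fever | bacterial infection) = 0.69×0.829 + 0.79×0.171 = 0.572010 + 0.135090 = 0.707100
Restricting to configurations with influenza present: 0.79×0.171 = 0.135090.
P(influenza | fever, bacterial infection) = 0.135090 / 0.707100 ≈ 0.1910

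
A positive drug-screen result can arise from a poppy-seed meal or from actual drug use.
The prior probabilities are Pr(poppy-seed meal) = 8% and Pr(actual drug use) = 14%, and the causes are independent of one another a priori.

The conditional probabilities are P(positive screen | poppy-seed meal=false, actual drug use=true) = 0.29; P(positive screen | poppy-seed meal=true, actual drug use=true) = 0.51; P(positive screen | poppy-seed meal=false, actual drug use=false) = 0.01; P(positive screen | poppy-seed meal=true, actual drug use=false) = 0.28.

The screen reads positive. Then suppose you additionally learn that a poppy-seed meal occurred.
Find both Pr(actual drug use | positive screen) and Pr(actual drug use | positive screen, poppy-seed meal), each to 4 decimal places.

Pr(actual drug use | positive screen) ≈ 0.6131; Pr(actual drug use | positive screen, poppy-seed meal) ≈ 0.2287

Sum P(positive screen|·) weighted by the priors over the 4 (poppy-seed meal, actual drug use) configurations:
  P(positive screen) = 0.01·0.92·0.86 + 0.29·0.92·0.14 + 0.28·0.08·0.86 + 0.51·0.08·0.14
        = 0.007912 + 0.037352 + 0.019264 + 0.005712 = 0.070240
Keeping only the actual drug use-present terms gives 0.043064, so
  P(actual drug use | positive screen) = 0.043064 / 0.070240 ≈ 0.6131

With the extra evidence:
P(positive screen | poppy-seed meal) = 0.28×0.86 + 0.51×0.14 = 0.240800 + 0.071400 = 0.312200
Of this, 0.071400 comes from 0.51×0.14 (the actual drug use=true cases).
Hence the posterior is 0.071400/0.312200 ≈ 0.2287.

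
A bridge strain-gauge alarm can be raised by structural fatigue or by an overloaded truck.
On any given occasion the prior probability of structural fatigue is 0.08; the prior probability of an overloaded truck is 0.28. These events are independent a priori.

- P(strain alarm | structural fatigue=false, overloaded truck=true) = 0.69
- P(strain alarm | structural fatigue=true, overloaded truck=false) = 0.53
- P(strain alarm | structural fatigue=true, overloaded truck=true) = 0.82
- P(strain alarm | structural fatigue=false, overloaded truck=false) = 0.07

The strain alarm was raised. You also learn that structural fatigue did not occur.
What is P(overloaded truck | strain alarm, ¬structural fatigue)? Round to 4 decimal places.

P(strain alarm | ¬structural fatigue) = 0.07*0.72 + 0.69*0.28 = 0.050400 + 0.193200 = 0.243600
Restricting to configurations with overloaded truck present: 0.69*0.28 = 0.193200.
Hence the posterior is 0.193200/0.243600 ≈ 0.7931.

P(overloaded truck | strain alarm, ¬structural fatigue) ≈ 0.7931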